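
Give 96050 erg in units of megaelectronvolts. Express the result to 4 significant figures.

1 erg = 624151 MeV.
So 96050 × 624151 ≈ 5.995 × 10^10 MeV.

5.995 × 10^10 MeV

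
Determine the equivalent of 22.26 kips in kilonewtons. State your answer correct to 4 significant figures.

1 kip = 4.44822 kN.
Thus 22.26 × 4.44822 ≈ 99.02 kN.

99.02 kilonewtons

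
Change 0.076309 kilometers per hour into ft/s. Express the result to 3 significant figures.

0.0695 feet per second

1 km/h = 0.911344 ft/s.
Then 0.076309 × 0.911344 ≈ 0.0695 ft/s.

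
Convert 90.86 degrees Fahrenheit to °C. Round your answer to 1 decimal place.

32.7 degrees Celsius

°F = °C × 9/5 + 32.
Applying the formula gives 32.7 °C.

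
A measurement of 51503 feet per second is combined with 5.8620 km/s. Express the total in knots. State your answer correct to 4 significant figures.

41910 knots

51503 ft/s = 30514.7 kn and 5.8620 km/s = 11394.8 kn.
30514.7 + 11394.8 ≈ 41910 kn.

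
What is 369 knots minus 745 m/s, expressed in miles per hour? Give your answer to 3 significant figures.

369 kn = 424.638 mph and 745 m/s = 1666.52 mph.
424.638 − 1666.52 ≈ -1240 mph.

-1240 mph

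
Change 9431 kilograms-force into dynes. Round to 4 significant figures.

1 kgf = 980665 dyn.
Then 9431 × 980665 ≈ 9.249e+9 dyn.

9.249e+9 dyn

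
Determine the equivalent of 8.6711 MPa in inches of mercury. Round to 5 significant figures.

1 megapascal = 295.300 inHg.
So 8.6711 × 295.300 ≈ 2560.6 inHg.

2560.6 inHg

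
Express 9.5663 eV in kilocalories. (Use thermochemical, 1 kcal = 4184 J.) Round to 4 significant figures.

3.663 × 10^-22 kilocalories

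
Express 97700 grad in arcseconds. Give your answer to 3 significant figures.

1 gradian = 3240.00 arcsec.
97700 × 3240.00 ≈ 3.17e+8 arcsec.

3.17e+8 arcseconds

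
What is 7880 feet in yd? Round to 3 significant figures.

1 foot = 0.333333 yd.
Thus 7880 × 0.333333 ≈ 2630 yd.

2630 yd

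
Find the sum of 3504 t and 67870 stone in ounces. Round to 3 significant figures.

1.39e+8 oz

3504 t = 1.23600e+8 oz and 67870 st = 1.52029e+7 oz.
1.23600e+8 + 1.52029e+7 ≈ 1.39e+8 oz.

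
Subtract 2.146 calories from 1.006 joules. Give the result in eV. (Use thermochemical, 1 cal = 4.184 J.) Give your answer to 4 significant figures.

1.006 J = 6.27896e+18 eV and 2.146 cal = 5.60417e+19 eV.
6.27896e+18 − 5.60417e+19 ≈ -4.976e+19 eV.

-4.976e+19 electronvolts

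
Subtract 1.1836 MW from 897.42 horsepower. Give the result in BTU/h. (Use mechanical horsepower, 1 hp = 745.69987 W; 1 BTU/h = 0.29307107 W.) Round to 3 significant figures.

-1.76e+6 BTU/h

897.42 hp = 2.28343e+6 BTU/h and 1.1836 MW = 4.03861e+6 BTU/h.
2.28343e+6 − 4.03861e+6 ≈ -1.76e+6 BTU/h.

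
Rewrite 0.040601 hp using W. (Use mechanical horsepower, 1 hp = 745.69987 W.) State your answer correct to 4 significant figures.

1 hp = 745.700 W.
Thus 0.040601 × 745.700 ≈ 30.28 W.

30.28 watts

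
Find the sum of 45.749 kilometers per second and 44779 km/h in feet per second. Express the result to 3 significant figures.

191000 ft/s

45.749 km/s = 150095 ft/s and 44779 km/h = 40809.1 ft/s.
150095 + 40809.1 ≈ 191000 ft/s.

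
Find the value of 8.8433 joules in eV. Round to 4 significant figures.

1 joule = 6.24151e+18 eV.
Then 8.8433 × 6.24151e+18 ≈ 5.520e+19 eV.

5.520e+19 electronvolts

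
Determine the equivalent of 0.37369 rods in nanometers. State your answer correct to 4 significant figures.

1.879 × 10^9 nm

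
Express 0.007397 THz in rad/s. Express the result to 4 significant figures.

1 THz = 6.28319e+12 rad/s.
So 0.007397 × 6.28319e+12 ≈ 4.648e+10 rad/s.

4.648e+10 rad/s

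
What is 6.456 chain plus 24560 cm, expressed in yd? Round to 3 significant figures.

411 yd

6.456 chain = 142.032 yd and 24560 cm = 268.591 yd.
142.032 + 268.591 ≈ 411 yd.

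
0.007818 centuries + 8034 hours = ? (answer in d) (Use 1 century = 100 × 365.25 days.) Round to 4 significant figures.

620.3 d

0.007818 century = 285.552 d and 8034 h = 334.750 d.
285.552 + 334.750 ≈ 620.3 d.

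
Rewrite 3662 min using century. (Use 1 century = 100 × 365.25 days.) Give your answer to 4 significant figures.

1 min = 1.90129e-8 centuries.
Then 3662 × 1.90129e-8 ≈ 6.963e-5 century.

6.963e-5 century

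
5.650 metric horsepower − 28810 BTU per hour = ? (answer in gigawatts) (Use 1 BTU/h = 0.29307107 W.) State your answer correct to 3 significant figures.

5.650 PS = 4.15557e-6 GW and 28810 BTU/h = 8.44338e-6 GW.
4.15557e-6 − 8.44338e-6 ≈ -4.29e-6 GW.

-4.29e-6 GW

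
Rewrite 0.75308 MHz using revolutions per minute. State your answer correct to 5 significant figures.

4.5185 × 10^7 revolutions per minute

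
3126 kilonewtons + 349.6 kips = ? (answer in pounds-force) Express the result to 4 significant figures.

1.052e+6 pounds-force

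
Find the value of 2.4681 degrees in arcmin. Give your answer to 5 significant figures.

1 degree = 60.0000 arcmin.
Thus 2.4681 × 60.0000 ≈ 148.09 arcmin.

148.09 arcminutes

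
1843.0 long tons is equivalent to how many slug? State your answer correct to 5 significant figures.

128310 slugs

1 long ton = 69.6213 slug.
Then 1843.0 × 69.6213 ≈ 128310 slug.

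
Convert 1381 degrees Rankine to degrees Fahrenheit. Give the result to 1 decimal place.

921.3 °F

°R = °F + 459.67.
Applying the formula gives 921.3 °F.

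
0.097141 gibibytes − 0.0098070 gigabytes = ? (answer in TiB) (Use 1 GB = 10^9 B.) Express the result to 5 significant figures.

8.5945e-5 tebibytes

0.097141 GiB = 9.48643e-5 TiB and 0.0098070 GB = 8.91941e-6 TiB.
9.48643e-5 − 8.91941e-6 ≈ 8.5945e-5 TiB.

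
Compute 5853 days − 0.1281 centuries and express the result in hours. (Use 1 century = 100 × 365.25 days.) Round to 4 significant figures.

28180 hours

5853 d = 140472 h and 0.1281 century = 112292 h.
140472 − 112292 ≈ 28180 h.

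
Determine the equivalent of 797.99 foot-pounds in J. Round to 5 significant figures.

1081.9 joules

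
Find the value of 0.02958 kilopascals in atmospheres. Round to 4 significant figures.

0.0002919 atm

1 kilopascal = 0.00986923 atm.
0.02958 × 0.00986923 ≈ 0.0002919 atm.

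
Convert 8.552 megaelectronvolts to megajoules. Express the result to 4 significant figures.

1.370e-18 megajoules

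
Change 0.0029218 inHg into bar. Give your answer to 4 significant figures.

1 inch of mercury = 0.0338639 bar.
0.0029218 × 0.0338639 ≈ 9.894e-5 bar.

9.894e-5 bar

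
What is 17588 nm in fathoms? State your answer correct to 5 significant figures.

1 nm = 5.46807e-10 fathom.
17588 × 5.46807e-10 ≈ 9.6172e-6 fathom.

9.6172e-6 fathom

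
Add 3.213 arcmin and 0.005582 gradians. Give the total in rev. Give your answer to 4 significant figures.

3.213 arcmin = 0.000148750 rev and 0.005582 grad = 1.39550 × 10^-5 rev.
0.000148750 + 1.39550 × 10^-5 ≈ 0.0001627 rev.

0.0001627 revolutions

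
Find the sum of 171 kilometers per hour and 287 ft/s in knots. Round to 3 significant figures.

262 kn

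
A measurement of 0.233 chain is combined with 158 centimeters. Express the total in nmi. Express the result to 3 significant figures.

0.00338 nautical miles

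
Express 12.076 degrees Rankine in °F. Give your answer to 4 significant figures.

°R = °F + 459.67.
Applying the formula gives -447.6 °F.

-447.6 °F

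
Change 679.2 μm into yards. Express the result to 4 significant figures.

0.0007428 yd

1 μm = 1.09361 × 10^-6 yards.
So 679.2 × 1.09361 × 10^-6 ≈ 0.0007428 yd.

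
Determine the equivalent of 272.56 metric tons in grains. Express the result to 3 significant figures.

1 t = 1.54324e+7 gr.
Then 272.56 × 1.54324e+7 ≈ 4.21e+9 gr.

4.21e+9 gr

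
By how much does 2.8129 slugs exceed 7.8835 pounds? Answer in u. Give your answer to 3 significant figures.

2.8129 slug = 2.47216e+28 u and 7.8835 lb = 2.15345e+27 u.
2.47216e+28 − 2.15345e+27 ≈ 2.26e+28 u.

2.26e+28 atomic mass units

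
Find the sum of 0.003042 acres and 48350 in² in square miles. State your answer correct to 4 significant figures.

0.003042 acre = 4.753125 × 10^-6 mi² and 48350 in² = 1.204387 × 10^-5 mi².
4.753125 × 10^-6 + 1.204387 × 10^-5 ≈ 1.680 × 10^-5 mi².

1.680 × 10^-5 mi²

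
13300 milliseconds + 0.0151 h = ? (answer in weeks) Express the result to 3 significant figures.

0.000112 wk

13300 ms = 2.19907 × 10^-5 wk and 0.0151 h = 8.98810 × 10^-5 wk.
2.19907 × 10^-5 + 8.98810 × 10^-5 ≈ 0.000112 wk.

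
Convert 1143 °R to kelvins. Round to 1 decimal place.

°R = K × 9/5.
Applying the formula gives 635.0 K.

635.0 K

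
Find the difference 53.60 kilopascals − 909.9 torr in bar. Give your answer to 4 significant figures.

53.60 kPa = 0.536000 bar and 909.9 torr = 1.21310 bar.
0.536000 − 1.21310 ≈ -0.6771 bar.

-0.6771 bar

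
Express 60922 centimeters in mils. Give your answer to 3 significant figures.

2.40e+7 mil

1 centimeter = 393.701 mil.
So 60922 × 393.701 ≈ 2.40e+7 mil.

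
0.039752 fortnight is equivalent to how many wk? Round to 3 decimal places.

0.080 weeks

1 fortnight = 2.00000 wk.
Then 0.039752 × 2.00000 ≈ 0.080 wk.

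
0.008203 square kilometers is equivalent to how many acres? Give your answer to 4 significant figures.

1 square kilometer = 247.105 acre.
Then 0.008203 × 247.105 ≈ 2.027 acre.

2.027 acre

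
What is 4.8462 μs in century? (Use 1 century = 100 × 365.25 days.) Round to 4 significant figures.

1 μs = 3.16881 × 10^-16 centuries.
4.8462 × 3.16881 × 10^-16 ≈ 1.536 × 10^-15 century.

1.536 × 10^-15 centuries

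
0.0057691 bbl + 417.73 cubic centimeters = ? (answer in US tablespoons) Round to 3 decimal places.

0.0057691 bbl = 62.0294 US tbsp and 417.73 cm³ = 28.2503 US tbsp.
62.0294 + 28.2503 ≈ 90.280 US tbsp.

90.280 US tbsp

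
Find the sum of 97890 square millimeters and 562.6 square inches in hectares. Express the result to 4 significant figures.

4.609 × 10^-5 ha

97890 mm² = 9.78900 × 10^-6 ha and 562.6 in² = 3.62967 × 10^-5 ha.
9.78900 × 10^-6 + 3.62967 × 10^-5 ≈ 4.609 × 10^-5 ha.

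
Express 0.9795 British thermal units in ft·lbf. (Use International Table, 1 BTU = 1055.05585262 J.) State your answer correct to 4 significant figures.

762.2 ft·lbf

1 BTU = 778.169 ft·lbf.
Thus 0.9795 × 778.169 ≈ 762.2 ft·lbf.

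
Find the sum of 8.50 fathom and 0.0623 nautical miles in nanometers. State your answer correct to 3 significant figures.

8.50 fathom = 1.55448 × 10^10 nm and 0.0623 nmi = 1.15380 × 10^11 nm.
1.55448 × 10^10 + 1.15380 × 10^11 ≈ 1.31 × 10^11 nm.

1.31 × 10^11 nm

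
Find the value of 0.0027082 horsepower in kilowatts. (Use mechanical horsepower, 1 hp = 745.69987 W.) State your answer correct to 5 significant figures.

1 horsepower = 0.745700 kilowatts.
So 0.0027082 × 0.745700 ≈ 0.0020195 kW.

0.0020195 kilowatts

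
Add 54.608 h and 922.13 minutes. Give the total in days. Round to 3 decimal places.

2.916 days

54.608 h = 2.27533 d and 922.13 min = 0.640368 d.
2.27533 + 0.640368 ≈ 2.916 d.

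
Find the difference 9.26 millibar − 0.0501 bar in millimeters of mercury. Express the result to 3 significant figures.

9.26 mbar = 6.94557 mmHg and 0.0501 bar = 37.5781 mmHg.
6.94557 − 37.5781 ≈ -30.6 mmHg.

-30.6 mmHg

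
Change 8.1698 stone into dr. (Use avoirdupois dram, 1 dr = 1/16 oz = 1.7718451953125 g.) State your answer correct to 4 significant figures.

1 stone = 3584.00 drams.
8.1698 × 3584.00 ≈ 29280 dr.

29280 dr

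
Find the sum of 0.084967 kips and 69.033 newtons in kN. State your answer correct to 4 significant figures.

0.4470 kN

0.084967 kip = 0.377952 kN and 69.033 N = 0.0690330 kN.
0.377952 + 0.0690330 ≈ 0.4470 kN.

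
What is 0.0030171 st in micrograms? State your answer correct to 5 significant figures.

1 st = 6.35029e+9 μg.
Then 0.0030171 × 6.35029e+9 ≈ 1.9159e+7 μg.

1.9159e+7 μg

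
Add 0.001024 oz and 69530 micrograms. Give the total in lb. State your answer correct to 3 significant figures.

0.000217 lb

0.001024 oz = 6.40000 × 10^-5 lb and 69530 μg = 0.000153287 lb.
6.40000 × 10^-5 + 0.000153287 ≈ 0.000217 lb.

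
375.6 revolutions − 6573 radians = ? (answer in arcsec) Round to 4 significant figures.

375.6 rev = 4.86778 × 10^8 arcsec and 6573 rad = 1.35578 × 10^9 arcsec.
4.86778 × 10^8 − 1.35578 × 10^9 ≈ -8.690 × 10^8 arcsec.

-8.690 × 10^8 arcsec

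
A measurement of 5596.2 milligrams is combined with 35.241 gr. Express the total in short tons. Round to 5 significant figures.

5596.2 mg = 6.16875 × 10^-6 short ton and 35.241 gr = 2.51721 × 10^-6 short ton.
6.16875 × 10^-6 + 2.51721 × 10^-6 ≈ 8.6860 × 10^-6 short ton.

8.6860 × 10^-6 short ton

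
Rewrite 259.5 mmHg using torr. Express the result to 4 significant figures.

1 mmHg = 1.00000 torr.
259.5 × 1.00000 ≈ 259.5 torr.

259.5 torr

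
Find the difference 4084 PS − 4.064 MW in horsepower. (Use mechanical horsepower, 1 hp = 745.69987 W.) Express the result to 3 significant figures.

-1420 hp

4084 PS = 4028.13 hp and 4.064 MW = 5449.91 hp.
4028.13 − 5449.91 ≈ -1420 hp.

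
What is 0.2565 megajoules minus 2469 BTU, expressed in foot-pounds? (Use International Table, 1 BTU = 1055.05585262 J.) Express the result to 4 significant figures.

0.2565 MJ = 189185 ft·lbf and 2469 BTU = 1.92130 × 10^6 ft·lbf.
189185 − 1.92130 × 10^6 ≈ -1.732 × 10^6 ft·lbf.

-1.732 × 10^6 ft·lbf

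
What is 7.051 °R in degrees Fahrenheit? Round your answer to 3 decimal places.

-452.619 degrees Fahrenheit

°R = °F + 459.67.
Applying the formula gives -452.619 °F.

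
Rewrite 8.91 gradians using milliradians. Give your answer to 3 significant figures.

140 milliradians

1 gradian = 15.7080 milliradians.
Thus 8.91 × 15.7080 ≈ 140 mrad.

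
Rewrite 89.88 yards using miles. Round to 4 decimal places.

0.0511 miles

1 yd = 0.000568182 miles.
89.88 × 0.000568182 ≈ 0.0511 mi.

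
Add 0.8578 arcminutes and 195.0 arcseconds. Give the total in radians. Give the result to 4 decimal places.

0.8578 arcmin = 0.000249524 rad and 195.0 arcsec = 0.000945387 rad.
0.000249524 + 0.000945387 ≈ 0.0012 rad.

0.0012 rad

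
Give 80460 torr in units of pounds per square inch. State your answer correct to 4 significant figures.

1556 psi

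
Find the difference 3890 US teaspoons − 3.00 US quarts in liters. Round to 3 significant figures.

16.3 L

3890 US tsp = 19.1735 L and 3.00 US qt = 2.83906 L.
19.1735 − 2.83906 ≈ 16.3 L.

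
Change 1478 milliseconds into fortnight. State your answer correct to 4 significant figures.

1.222e-6 fortnights

1 ms = 8.26720e-10 fortnights.
So 1478 × 8.26720e-10 ≈ 1.222e-6 fortnight.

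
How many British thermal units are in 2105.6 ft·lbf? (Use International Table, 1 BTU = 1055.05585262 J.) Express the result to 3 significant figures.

1 foot-pound = 0.00128507 British thermal units.
Then 2105.6 × 0.00128507 ≈ 2.71 BTU.

2.71 British thermal units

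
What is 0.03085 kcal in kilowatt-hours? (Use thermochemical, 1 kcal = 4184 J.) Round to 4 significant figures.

3.585e-5 kWh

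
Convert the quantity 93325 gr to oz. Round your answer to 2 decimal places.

213.31 oz

1 gr = 0.00228571 oz.
So 93325 × 0.00228571 ≈ 213.31 oz.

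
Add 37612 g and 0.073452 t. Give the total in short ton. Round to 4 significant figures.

37612 g = 0.0414601 short ton and 0.073452 t = 0.0809670 short ton.
0.0414601 + 0.0809670 ≈ 0.1224 short ton.

0.1224 short tons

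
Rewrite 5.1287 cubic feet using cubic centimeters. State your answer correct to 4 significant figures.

1 ft³ = 28316.8 cm³.
So 5.1287 × 28316.8 ≈ 145200 cm³.

145200 cm³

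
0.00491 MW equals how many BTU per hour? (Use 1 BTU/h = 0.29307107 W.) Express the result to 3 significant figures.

1 MW = 3.41214e+6 BTU per hour.
0.00491 × 3.41214e+6 ≈ 16800 BTU/h.

16800 BTU/h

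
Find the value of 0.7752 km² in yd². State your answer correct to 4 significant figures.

1 square kilometer = 1.19599e+6 square yards.
So 0.7752 × 1.19599e+6 ≈ 927100 yd².

927100 square yards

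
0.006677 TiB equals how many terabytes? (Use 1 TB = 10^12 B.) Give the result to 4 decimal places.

0.0073 TB

1 tebibyte = 1.09951 TB.
0.006677 × 1.09951 ≈ 0.0073 TB.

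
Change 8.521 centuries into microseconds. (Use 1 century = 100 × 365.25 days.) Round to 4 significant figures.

1 century = 3.15576e+15 μs.
8.521 × 3.15576e+15 ≈ 2.689e+16 μs.

2.689e+16 μs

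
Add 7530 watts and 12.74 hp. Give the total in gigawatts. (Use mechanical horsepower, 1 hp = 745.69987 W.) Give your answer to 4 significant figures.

7530 W = 7.53000 × 10^-6 GW and 12.74 hp = 9.50022 × 10^-6 GW.
7.53000 × 10^-6 + 9.50022 × 10^-6 ≈ 1.703 × 10^-5 GW.

1.703 × 10^-5 GW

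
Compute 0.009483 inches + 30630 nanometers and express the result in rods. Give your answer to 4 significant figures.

0.009483 in = 4.78939e-5 rod and 30630 nm = 6.09043e-6 rod.
4.78939e-5 + 6.09043e-6 ≈ 5.398e-5 rod.

5.398e-5 rod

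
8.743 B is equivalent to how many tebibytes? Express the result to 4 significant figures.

1 byte = 9.09495e-13 TiB.
Thus 8.743 × 9.09495e-13 ≈ 7.952e-12 TiB.

7.952e-12 TiB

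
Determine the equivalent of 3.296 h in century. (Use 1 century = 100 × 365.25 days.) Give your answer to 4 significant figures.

3.760 × 10^-6 century

1 h = 1.14077 × 10^-6 century.
So 3.296 × 1.14077 × 10^-6 ≈ 3.760 × 10^-6 century.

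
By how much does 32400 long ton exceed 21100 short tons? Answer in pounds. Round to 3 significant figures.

3.04e+7 lb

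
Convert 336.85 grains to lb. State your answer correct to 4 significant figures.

1 gr = 0.000142857 pounds.
So 336.85 × 0.000142857 ≈ 0.04812 lb.

0.04812 lb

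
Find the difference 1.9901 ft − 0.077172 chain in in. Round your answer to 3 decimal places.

-37.239 in

1.9901 ft = 23.8812 in and 0.077172 chain = 61.1202 in.
23.8812 − 61.1202 ≈ -37.239 in.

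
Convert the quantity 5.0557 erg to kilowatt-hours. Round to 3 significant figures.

1.40 × 10^-13 kilowatt-hours

1 erg = 2.77778 × 10^-14 kWh.
Thus 5.0557 × 2.77778 × 10^-14 ≈ 1.40 × 10^-13 kWh.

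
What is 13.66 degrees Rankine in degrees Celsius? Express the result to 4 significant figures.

°R = (°C + 273.15) × 9/5.
Applying the formula gives -265.6 °C.

-265.6 °C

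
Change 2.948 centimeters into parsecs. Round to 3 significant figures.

9.55e-19 pc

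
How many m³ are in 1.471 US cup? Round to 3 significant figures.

0.000348 cubic meters

1 US cup = 0.000236588 m³.
1.471 × 0.000236588 ≈ 0.000348 m³.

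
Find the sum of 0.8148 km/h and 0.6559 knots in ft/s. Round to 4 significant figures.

1.850 feet per second

0.8148 km/h = 0.742563 ft/s and 0.6559 kn = 1.10703 ft/s.
0.742563 + 1.10703 ≈ 1.850 ft/s.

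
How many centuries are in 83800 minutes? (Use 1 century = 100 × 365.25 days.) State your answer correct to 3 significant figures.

0.00159 century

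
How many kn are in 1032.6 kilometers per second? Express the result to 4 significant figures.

1 kilometer per second = 1943.84 knots.
1032.6 × 1943.84 ≈ 2.007 × 10^6 kn.

2.007 × 10^6 knots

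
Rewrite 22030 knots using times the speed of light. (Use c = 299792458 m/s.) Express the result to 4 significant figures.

1 kn = 1.71600e-9 c.
Then 22030 × 1.71600e-9 ≈ 3.780e-5 c.

3.780e-5 c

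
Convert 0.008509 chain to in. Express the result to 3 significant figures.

6.74 in

1 chain = 792.000 inches.
So 0.008509 × 792.000 ≈ 6.74 in.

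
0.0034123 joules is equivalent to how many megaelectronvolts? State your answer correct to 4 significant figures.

1 J = 6.24151e+12 megaelectronvolts.
Thus 0.0034123 × 6.24151e+12 ≈ 2.130e+10 MeV.

2.130e+10 MeV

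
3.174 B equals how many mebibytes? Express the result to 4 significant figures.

3.027e-6 MiB

1 byte = 9.53674e-7 mebibytes.
Thus 3.174 × 9.53674e-7 ≈ 3.027e-6 MiB.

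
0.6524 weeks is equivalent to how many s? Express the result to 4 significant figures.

394600 seconds

1 wk = 604800 s.
So 0.6524 × 604800 ≈ 394600 s.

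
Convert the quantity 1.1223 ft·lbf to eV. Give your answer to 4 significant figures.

1 ft·lbf = 8.46235e+18 eV.
Then 1.1223 × 8.46235e+18 ≈ 9.497e+18 eV.

9.497e+18 electronvolts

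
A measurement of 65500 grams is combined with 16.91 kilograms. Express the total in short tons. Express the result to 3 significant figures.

65500 g = 0.0722014 short ton and 16.91 kg = 0.0186401 short ton.
0.0722014 + 0.0186401 ≈ 0.0908 short ton.

0.0908 short ton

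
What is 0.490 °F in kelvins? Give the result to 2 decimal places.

255.64 K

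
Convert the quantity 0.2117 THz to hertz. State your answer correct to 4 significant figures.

1 THz = 1.00000e+12 Hz.
Then 0.2117 × 1.00000e+12 ≈ 2.117e+11 Hz.

2.117e+11 hertz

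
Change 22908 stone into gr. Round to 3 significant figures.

1 st = 98000.0 gr.
So 22908 × 98000.0 ≈ 2.24e+9 gr.

2.24e+9 gr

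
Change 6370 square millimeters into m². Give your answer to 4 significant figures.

0.006370 m²

1 square millimeter = 1.00000e-6 square meters.
6370 × 1.00000e-6 ≈ 0.006370 m².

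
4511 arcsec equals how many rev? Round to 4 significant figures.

1 arcsec = 7.71605 × 10^-7 revolutions.
Thus 4511 × 7.71605 × 10^-7 ≈ 0.003481 rev.

0.003481 revolutions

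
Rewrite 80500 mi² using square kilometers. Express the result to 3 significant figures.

1 mi² = 2.58999 km².
Thus 80500 × 2.58999 ≈ 208000 km².

208000 km²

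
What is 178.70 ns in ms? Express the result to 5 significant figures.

1 ns = 1.00000e-6 ms.
178.70 × 1.00000e-6 ≈ 0.00017870 ms.

0.00017870 milliseconds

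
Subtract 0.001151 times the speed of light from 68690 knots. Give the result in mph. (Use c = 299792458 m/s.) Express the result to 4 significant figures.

-692800 mph

68690 kn = 79047.0 mph and 0.001151 c = 771880 mph.
79047.0 − 771880 ≈ -692800 mph.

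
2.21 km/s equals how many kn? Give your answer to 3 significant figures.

4300 knots

1 km/s = 1943.84 kn.
Then 2.21 × 1943.84 ≈ 4300 kn.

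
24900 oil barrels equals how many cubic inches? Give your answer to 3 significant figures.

2.42 × 10^8 in³

1 bbl = 9702.00 in³.
Thus 24900 × 9702.00 ≈ 2.42 × 10^8 in³.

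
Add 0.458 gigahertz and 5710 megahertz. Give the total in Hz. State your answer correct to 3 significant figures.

0.458 GHz = 4.58000 × 10^8 Hz and 5710 MHz = 5.71000 × 10^9 Hz.
4.58000 × 10^8 + 5.71000 × 10^9 ≈ 6.17 × 10^9 Hz.

6.17 × 10^9 Hz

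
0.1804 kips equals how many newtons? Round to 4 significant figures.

1 kip = 4448.22 N.
0.1804 × 4448.22 ≈ 802.5 N.

802.5 newtons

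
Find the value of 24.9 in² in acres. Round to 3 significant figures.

3.97 × 10^-6 acre

1 square inch = 1.59423 × 10^-7 acres.
24.9 × 1.59423 × 10^-7 ≈ 3.97 × 10^-6 acre.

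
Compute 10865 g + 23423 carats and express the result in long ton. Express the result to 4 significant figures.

0.01530 long ton

10865 g = 0.0106934 long ton and 23423 ct = 0.00461061 long ton.
0.0106934 + 0.00461061 ≈ 0.01530 long ton.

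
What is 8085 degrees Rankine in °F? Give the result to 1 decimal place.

°R = °F + 459.67.
Applying the formula gives 7625.3 °F.

7625.3 °F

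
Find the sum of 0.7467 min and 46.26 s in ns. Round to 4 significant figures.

9.106 × 10^10 ns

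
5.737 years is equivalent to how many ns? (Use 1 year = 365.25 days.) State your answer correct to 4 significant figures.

1.810e+17 ns

1 yr = 3.15576e+16 ns.
Thus 5.737 × 3.15576e+16 ≈ 1.810e+17 ns.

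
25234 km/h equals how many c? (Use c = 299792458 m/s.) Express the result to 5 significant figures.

2.3381e-5 times the speed of light

1 kilometer per hour = 9.26567e-10 c.
25234 × 9.26567e-10 ≈ 2.3381e-5 c.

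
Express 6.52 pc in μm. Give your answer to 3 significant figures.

1 parsec = 3.08568e+22 μm.
Then 6.52 × 3.08568e+22 ≈ 2.01e+23 μm.

2.01e+23 micrometers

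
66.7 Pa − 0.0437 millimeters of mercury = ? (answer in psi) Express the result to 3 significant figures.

66.7 Pa = 0.00967402 psi and 0.0437 mmHg = 0.000845017 psi.
0.00967402 − 0.000845017 ≈ 0.00883 psi.

0.00883 psi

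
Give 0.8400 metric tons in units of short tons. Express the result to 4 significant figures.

1 t = 1.10231 short tons.
0.8400 × 1.10231 ≈ 0.9259 short ton.

0.9259 short ton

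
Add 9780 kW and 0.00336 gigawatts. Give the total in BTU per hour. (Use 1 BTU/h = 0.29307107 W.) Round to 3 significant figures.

9780 kW = 3.33707e+7 BTU/h and 0.00336 GW = 1.14648e+7 BTU/h.
3.33707e+7 + 1.14648e+7 ≈ 4.48e+7 BTU/h.

4.48e+7 BTU per hour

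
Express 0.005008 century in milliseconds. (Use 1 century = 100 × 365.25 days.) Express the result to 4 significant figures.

1 century = 3.15576 × 10^12 milliseconds.
Then 0.005008 × 3.15576 × 10^12 ≈ 1.580 × 10^10 ms.

1.580 × 10^10 milliseconds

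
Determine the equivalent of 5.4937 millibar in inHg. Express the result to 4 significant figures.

0.1622 inches of mercury

1 millibar = 0.0295300 inHg.
So 5.4937 × 0.0295300 ≈ 0.1622 inHg.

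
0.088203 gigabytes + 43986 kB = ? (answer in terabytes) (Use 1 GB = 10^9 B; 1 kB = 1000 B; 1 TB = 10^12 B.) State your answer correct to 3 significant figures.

0.088203 GB = 8.82030e-5 TB and 43986 kB = 4.39860e-5 TB.
8.82030e-5 + 4.39860e-5 ≈ 0.000132 TB.

0.000132 TB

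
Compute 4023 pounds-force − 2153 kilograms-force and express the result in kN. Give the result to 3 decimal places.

-3.219 kilonewtons

4023 lbf = 17.89520 kN and 2153 kgf = 21.11372 kN.
17.89520 − 21.11372 ≈ -3.219 kN.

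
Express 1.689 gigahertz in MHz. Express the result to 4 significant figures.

1689 MHz

1 GHz = 1000.00 MHz.
Thus 1.689 × 1000.00 ≈ 1689 MHz.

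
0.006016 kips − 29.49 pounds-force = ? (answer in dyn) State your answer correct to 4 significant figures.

-1.044e+7 dynes

0.006016 kip = 2.67605e+6 dyn and 29.49 lbf = 1.31178e+7 dyn.
2.67605e+6 − 1.31178e+7 ≈ -1.044e+7 dyn.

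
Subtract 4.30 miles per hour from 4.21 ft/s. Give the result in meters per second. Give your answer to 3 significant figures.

-0.639 m/s

4.21 ft/s = 1.28321 m/s and 4.30 mph = 1.92227 m/s.
1.28321 − 1.92227 ≈ -0.639 m/s.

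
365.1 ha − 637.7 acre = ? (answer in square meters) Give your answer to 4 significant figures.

1.070 × 10^6 m²

365.1 ha = 3.65100 × 10^6 m² and 637.7 acre = 2.58068 × 10^6 m².
3.65100 × 10^6 − 2.58068 × 10^6 ≈ 1.070 × 10^6 m².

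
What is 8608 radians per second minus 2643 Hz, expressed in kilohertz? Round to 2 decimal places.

8608 rad/s = 1.37001 kHz and 2643 Hz = 2.64300 kHz.
1.37001 − 2.64300 ≈ -1.27 kHz.

-1.27 kilohertz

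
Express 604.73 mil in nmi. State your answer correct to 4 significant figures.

1 mil = 1.37149 × 10^-8 nautical miles.
Then 604.73 × 1.37149 × 10^-8 ≈ 8.294 × 10^-6 nmi.

8.294 × 10^-6 nmi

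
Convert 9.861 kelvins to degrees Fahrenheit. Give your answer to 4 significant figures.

-441.9 °F

K = (°F + 459.67) × 5/9.
Applying the formula gives -441.9 °F.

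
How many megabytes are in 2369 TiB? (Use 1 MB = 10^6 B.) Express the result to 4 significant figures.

2.605 × 10^9 megabytes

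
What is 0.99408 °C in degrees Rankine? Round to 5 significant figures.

493.46 degrees Rankine

°R = (°C + 273.15) × 9/5.
Applying the formula gives 493.46 °R.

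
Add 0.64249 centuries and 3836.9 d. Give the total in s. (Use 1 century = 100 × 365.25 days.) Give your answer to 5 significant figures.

0.64249 century = 2.027544e+9 s and 3836.9 d = 3.315082e+8 s.
2.027544e+9 + 3.315082e+8 ≈ 2.3591e+9 s.

2.3591e+9 s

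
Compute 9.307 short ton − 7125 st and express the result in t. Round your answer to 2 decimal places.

-36.80 t

9.307 short ton = 8.44317 t and 7125 st = 45.2458 t.
8.44317 − 45.2458 ≈ -36.80 t.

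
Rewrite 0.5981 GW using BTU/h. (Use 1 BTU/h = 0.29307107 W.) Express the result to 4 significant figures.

1 gigawatt = 3.41214e+9 BTU/h.
0.5981 × 3.41214e+9 ≈ 2.041e+9 BTU/h.

2.041e+9 BTU per hour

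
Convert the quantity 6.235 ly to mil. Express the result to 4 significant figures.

1 light-year = 3.72470 × 10^20 mil.
6.235 × 3.72470 × 10^20 ≈ 2.322 × 10^21 mil.

2.322 × 10^21 mils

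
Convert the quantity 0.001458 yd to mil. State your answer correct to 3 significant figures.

52.5 mils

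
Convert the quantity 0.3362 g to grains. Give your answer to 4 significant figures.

5.188 gr

1 g = 15.4324 grains.
Then 0.3362 × 15.4324 ≈ 5.188 gr.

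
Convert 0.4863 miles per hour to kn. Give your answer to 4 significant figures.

0.4226 knots

1 mph = 0.868976 kn.
So 0.4863 × 0.868976 ≈ 0.4226 kn.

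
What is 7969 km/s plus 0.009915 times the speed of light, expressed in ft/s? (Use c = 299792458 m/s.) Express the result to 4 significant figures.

3.590e+7 ft/s

7969 km/s = 2.61450e+7 ft/s and 0.009915 c = 9.75211e+6 ft/s.
2.61450e+7 + 9.75211e+6 ≈ 3.590e+7 ft/s.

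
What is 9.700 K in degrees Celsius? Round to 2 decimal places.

K = °C + 273.15.
Applying the formula gives -263.45 °C.

-263.45 °C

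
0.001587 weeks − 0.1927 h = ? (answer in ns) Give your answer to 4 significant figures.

2.661 × 10^11 nanoseconds

0.001587 wk = 9.59818 × 10^11 ns and 0.1927 h = 6.93720 × 10^11 ns.
9.59818 × 10^11 − 6.93720 × 10^11 ≈ 2.661 × 10^11 ns.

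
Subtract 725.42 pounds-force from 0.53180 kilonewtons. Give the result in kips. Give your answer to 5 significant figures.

-0.60587 kip

0.53180 kN = 0.119553 kip and 725.42 lbf = 0.725420 kip.
0.119553 − 0.725420 ≈ -0.60587 kip.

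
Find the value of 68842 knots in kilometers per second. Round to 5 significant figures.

1 kn = 0.000514444 kilometers per second.
So 68842 × 0.000514444 ≈ 35.415 km/s.

35.415 km/s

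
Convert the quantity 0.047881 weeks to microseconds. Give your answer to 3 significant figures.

2.90e+10 μs

1 week = 6.04800e+11 μs.
0.047881 × 6.04800e+11 ≈ 2.90e+10 μs.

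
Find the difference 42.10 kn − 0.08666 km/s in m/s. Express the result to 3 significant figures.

42.10 kn = 21.6581 m/s and 0.08666 km/s = 86.6600 m/s.
21.6581 − 86.6600 ≈ -65.0 m/s.

-65.0 meters per second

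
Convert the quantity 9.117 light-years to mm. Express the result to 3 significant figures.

1 ly = 9.46073 × 10^18 millimeters.
So 9.117 × 9.46073 × 10^18 ≈ 8.63 × 10^19 mm.

8.63 × 10^19 mm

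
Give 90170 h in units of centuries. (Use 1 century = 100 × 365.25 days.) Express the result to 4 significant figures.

0.1029 century

1 h = 1.14077 × 10^-6 centuries.
90170 × 1.14077 × 10^-6 ≈ 0.1029 century.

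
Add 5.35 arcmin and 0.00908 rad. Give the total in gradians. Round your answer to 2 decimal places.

0.68 grad

5.35 arcmin = 0.0990741 grad and 0.00908 rad = 0.578051 grad.
0.0990741 + 0.578051 ≈ 0.68 grad.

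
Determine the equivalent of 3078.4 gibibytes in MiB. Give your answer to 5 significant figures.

3.1523e+6 MiB

1 GiB = 1024.00 mebibytes.
Then 3078.4 × 1024.00 ≈ 3.1523e+6 MiB.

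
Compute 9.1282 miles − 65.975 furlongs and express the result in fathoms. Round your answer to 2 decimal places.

775.57 fathom

9.1282 mi = 8032.82 fathom and 65.975 furlong = 7257.25 fathom.
8032.82 − 7257.25 ≈ 775.57 fathom.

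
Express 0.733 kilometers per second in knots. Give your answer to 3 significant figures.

1420 kn

1 kilometer per second = 1943.84 kn.
Then 0.733 × 1943.84 ≈ 1420 kn.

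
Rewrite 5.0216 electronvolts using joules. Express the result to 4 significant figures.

1 eV = 1.602177e-19 joules.
Thus 5.0216 × 1.602177e-19 ≈ 8.045e-19 J.

8.045e-19 joules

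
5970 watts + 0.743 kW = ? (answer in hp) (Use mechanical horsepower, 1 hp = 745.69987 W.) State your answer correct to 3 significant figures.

9.00 horsepower

5970 W = 8.00590 hp and 0.743 kW = 0.996379 hp.
8.00590 + 0.996379 ≈ 9.00 hp.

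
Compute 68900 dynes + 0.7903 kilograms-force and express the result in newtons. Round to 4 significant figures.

68900 dyn = 0.689000 N and 0.7903 kgf = 7.75020 N.
0.689000 + 7.75020 ≈ 8.439 N.

8.439 N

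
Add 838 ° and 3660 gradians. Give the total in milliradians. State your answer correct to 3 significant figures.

72100 milliradians

838 ° = 14625.9 mrad and 3660 grad = 57491.1 mrad.
14625.9 + 57491.1 ≈ 72100 mrad.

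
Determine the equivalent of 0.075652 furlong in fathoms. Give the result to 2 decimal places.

8.32 fathom

1 furlong = 110.000 fathom.
Then 0.075652 × 110.000 ≈ 8.32 fathom.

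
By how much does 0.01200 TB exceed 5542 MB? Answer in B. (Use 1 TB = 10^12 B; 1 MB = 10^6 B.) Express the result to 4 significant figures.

6.458 × 10^9 B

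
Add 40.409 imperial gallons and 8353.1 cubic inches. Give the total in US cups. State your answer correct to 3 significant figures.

40.409 imp gal = 776.467 US cup and 8353.1 in³ = 578.570 US cup.
776.467 + 578.570 ≈ 1360 US cup.

1360 US cup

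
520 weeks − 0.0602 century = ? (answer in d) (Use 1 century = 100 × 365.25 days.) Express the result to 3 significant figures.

520 wk = 3640.000 d and 0.0602 century = 2198.805 d.
3640.000 − 2198.805 ≈ 1440 d.

1440 d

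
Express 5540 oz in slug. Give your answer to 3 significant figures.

10.8 slug

1 ounce = 0.00194256 slugs.
Thus 5540 × 0.00194256 ≈ 10.8 slug.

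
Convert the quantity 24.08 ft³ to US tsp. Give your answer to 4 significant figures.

138300 US teaspoons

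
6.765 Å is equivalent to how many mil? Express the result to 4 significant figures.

1 Å = 3.93701 × 10^-6 mil.
So 6.765 × 3.93701 × 10^-6 ≈ 2.663 × 10^-5 mil.

2.663 × 10^-5 mil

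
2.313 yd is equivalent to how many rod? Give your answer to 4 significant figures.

0.4205 rod

1 yard = 0.181818 rod.
Thus 2.313 × 0.181818 ≈ 0.4205 rod.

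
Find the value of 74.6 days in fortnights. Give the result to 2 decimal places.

5.33 fortnights

1 day = 0.0714286 fortnights.
Thus 74.6 × 0.0714286 ≈ 5.33 fortnight.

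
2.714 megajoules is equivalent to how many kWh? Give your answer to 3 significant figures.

1 MJ = 0.277778 kilowatt-hours.
2.714 × 0.277778 ≈ 0.754 kWh.

0.754 kilowatt-hours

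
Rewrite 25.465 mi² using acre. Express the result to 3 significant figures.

16300 acre

1 square mile = 640.000 acre.
So 25.465 × 640.000 ≈ 16300 acre.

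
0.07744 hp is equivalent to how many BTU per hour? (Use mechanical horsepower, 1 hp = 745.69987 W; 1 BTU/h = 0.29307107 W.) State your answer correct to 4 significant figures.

197.0 BTU per hour

1 hp = 2544.43 BTU/h.
Thus 0.07744 × 2544.43 ≈ 197.0 BTU/h.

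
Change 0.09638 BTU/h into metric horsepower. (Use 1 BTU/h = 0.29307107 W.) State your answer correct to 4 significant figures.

1 BTU/h = 0.000398466 PS.
Then 0.09638 × 0.000398466 ≈ 3.840e-5 PS.

3.840e-5 metric horsepower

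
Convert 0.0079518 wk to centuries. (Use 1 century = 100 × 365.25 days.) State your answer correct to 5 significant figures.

1 week = 0.000191650 century.
Then 0.0079518 × 0.000191650 ≈ 1.5240e-6 century.

1.5240e-6 centuries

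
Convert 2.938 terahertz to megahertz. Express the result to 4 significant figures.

2.938e+6 megahertz

1 THz = 1.00000e+6 megahertz.
So 2.938 × 1.00000e+6 ≈ 2.938e+6 MHz.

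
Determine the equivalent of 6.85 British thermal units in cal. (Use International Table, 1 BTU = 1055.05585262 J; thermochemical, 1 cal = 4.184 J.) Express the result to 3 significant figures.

1730 calories

1 British thermal unit = 252.164 calories.
6.85 × 252.164 ≈ 1730 cal.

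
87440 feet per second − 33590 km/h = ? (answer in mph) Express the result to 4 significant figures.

38750 mph

87440 ft/s = 59618.2 mph and 33590 km/h = 20871.9 mph.
59618.2 − 20871.9 ≈ 38750 mph.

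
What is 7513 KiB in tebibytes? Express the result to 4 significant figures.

6.997e-6 TiB

1 KiB = 9.31323e-10 TiB.
Thus 7513 × 9.31323e-10 ≈ 6.997e-6 TiB.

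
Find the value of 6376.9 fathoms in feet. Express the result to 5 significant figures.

1 fathom = 6.00000 ft.
Thus 6376.9 × 6.00000 ≈ 38261 ft.

38261 ft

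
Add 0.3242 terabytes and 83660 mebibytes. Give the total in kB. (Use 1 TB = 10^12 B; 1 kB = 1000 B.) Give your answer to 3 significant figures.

0.3242 TB = 3.24200 × 10^8 kB and 83660 MiB = 8.77239 × 10^7 kB.
3.24200 × 10^8 + 8.77239 × 10^7 ≈ 4.12 × 10^8 kB.

4.12 × 10^8 kB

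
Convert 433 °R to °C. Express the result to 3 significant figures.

-32.6 °C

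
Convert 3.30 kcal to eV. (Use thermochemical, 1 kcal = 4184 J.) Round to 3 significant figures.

8.62e+22 eV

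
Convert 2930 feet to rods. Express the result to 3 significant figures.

178 rod

1 foot = 0.0606061 rods.
Thus 2930 × 0.0606061 ≈ 178 rod.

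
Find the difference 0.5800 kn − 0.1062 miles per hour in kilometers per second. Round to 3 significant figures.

0.000251 km/s

0.5800 kn = 0.000298378 km/s and 0.1062 mph = 4.74756 × 10^-5 km/s.
0.000298378 − 4.74756 × 10^-5 ≈ 0.000251 km/s.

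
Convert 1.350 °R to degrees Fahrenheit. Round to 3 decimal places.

-458.320 degrees Fahrenheit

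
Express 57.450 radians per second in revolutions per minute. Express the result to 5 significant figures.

1 radian per second = 9.54930 rpm.
57.450 × 9.54930 ≈ 548.61 rpm.

548.61 revolutions per minute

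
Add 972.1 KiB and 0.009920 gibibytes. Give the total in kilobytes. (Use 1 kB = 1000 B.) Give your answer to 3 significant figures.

972.1 KiB = 995.430 kB and 0.009920 GiB = 10651.5 kB.
995.430 + 10651.5 ≈ 11600 kB.

11600 kB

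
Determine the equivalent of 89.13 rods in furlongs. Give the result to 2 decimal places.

2.23 furlong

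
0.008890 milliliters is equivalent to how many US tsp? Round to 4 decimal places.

0.0018 US teaspoons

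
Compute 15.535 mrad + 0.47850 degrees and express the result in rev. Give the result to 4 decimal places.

15.535 mrad = 0.00247247 rev and 0.47850 ° = 0.00132917 rev.
0.00247247 + 0.00132917 ≈ 0.0038 rev.

0.0038 revolutions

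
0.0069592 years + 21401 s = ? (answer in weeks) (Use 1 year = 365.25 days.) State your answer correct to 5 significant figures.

0.0069592 yr = 0.363121 wk and 21401 s = 0.0353853 wk.
0.363121 + 0.0353853 ≈ 0.39851 wk.

0.39851 wk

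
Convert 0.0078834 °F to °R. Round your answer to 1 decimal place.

459.7 degrees Rankine

°R = °F + 459.67.
Applying the formula gives 459.7 °R.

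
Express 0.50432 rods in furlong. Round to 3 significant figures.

0.0126 furlong

1 rod = 0.0250000 furlong.
Then 0.50432 × 0.0250000 ≈ 0.0126 furlong.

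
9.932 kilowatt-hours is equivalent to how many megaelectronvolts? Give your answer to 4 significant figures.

1 kilowatt-hour = 2.24694 × 10^19 MeV.
Thus 9.932 × 2.24694 × 10^19 ≈ 2.232 × 10^20 MeV.

2.232 × 10^20 MeV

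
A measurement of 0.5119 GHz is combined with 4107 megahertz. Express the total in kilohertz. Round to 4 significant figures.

4.619 × 10^6 kilohertz

0.5119 GHz = 511900 kHz and 4107 MHz = 4.10700 × 10^6 kHz.
511900 + 4.10700 × 10^6 ≈ 4.619 × 10^6 kHz.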